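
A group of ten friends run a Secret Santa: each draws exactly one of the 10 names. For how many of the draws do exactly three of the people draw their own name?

Pick the 3 fixed positions: C(10,3) = 120 ways.
The remaining 7 must be deranged: !7 = 1854.
Total: 120 × 1854 = 222480.

222480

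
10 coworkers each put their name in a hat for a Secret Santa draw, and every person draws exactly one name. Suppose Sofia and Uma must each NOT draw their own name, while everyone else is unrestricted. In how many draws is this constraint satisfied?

2943360

Inclusion-exclusion on the 2 forbidden self-matches:
Σ_{j=0}^{2} (-1)^j C(2,j)(10-j)!
= C(2,0)·10! - C(2,1)·9! + C(2,2)·8!
= 3628800 - 725760 + 40320
= 2943360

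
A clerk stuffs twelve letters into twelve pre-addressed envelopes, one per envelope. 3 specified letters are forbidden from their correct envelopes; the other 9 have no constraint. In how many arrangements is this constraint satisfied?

369774720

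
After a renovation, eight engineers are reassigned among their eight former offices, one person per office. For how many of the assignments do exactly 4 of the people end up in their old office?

630

Choose which 4 of the 8 are fixed: C(8,4) = 70.
The other 4 form a derangement: !4 = 9.
Total: 70 × 9 = 630.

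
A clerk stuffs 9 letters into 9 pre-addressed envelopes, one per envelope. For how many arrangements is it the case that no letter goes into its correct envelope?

133496

!9 = 9! · Σ_{k=0}^{9} (-1)^k/k!
= 9! - 9!/1! + 9!/2! - 9!/3! + 9!/4! - 9!/5! + 9!/6! - 9!/7! + 9!/8! - 9!/9!
= 362880 - 362880 + 181440 - 60480 + 15120 - 3024 + 504 - 72 + 9 - 1
= 133496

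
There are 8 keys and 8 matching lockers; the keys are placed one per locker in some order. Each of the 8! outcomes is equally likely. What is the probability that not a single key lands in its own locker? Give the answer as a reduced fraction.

2119/5760

Favorable outcomes: !8 = 14833.
Total outcomes: 8! = 40320.
Probability = 14833/40320 = 2119/5760.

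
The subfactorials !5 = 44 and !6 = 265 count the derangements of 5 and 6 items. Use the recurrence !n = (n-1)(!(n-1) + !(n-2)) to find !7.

!7 = (7-1)·(!6 + !5) = 6·(265 + 44) = 6·309 = 1854.

1854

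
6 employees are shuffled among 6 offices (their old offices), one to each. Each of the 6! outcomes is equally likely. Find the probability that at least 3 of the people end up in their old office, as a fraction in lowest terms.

7/90

Favorable outcomes: Σ_{i≥3} C(6,i)·!(6-i) = 20·2 + 15·1 + 6·0 + 1·1 = 56.
Total outcomes: 6! = 720.
Probability = 56/720 = 7/90.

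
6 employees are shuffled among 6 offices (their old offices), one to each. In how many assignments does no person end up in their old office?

265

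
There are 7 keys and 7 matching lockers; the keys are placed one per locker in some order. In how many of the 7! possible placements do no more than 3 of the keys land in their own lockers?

4948

# with exactly i fixed is C(7,i)·!(7-i); sum over i=0..3:
  i=0: C(7,0)·!7 = 1·1854 = 1854
  i=1: C(7,1)·!6 = 7·265 = 1855
  i=2: C(7,2)·!5 = 21·44 = 924
  i=3: C(7,3)·!4 = 35·9 = 315
Total = 4948.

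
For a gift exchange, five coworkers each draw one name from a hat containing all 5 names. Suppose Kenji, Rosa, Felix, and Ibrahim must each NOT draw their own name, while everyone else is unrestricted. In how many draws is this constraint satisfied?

Let A_j be the event that the j-th constrained one is fixed. By inclusion-exclusion over the 4 events:
Σ_{j=0}^{4} (-1)^j C(4,j)(5-j)!
= C(4,0)·5! - C(4,1)·4! + C(4,2)·3! - C(4,3)·2! + C(4,4)·1!
= 120 - 96 + 36 - 8 + 1
= 53

53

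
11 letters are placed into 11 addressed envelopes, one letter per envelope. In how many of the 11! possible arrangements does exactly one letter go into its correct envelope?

14684571

Pick the single fixed position: C(11,1) = 11 ways.
The other 10 form a derangement: !10 = 1334961.
Total: 11 × 1334961 = 14684571.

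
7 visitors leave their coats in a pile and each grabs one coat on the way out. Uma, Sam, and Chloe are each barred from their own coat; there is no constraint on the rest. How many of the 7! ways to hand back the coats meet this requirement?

Let A_j be the event that the j-th constrained one is fixed. By inclusion-exclusion over the 3 events:
Σ_{j=0}^{3} (-1)^j C(3,j)(7-j)!
= C(3,0)·7! - C(3,1)·6! + C(3,2)·5! - C(3,3)·4!
= 5040 - 2160 + 360 - 24
= 3216

3216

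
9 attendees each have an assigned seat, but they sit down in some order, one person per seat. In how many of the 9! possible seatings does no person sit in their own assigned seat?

133496

The subfactorial !9 = [9!/e] (nearest integer).
9! = 362880, and 362880/e ≈ 133496.09, so !9 = 133496.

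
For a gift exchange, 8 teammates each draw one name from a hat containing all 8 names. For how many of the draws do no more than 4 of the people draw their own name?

40179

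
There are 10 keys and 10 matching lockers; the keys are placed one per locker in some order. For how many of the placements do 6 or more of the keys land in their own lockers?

# with exactly i fixed is C(10,i)·!(10-i); sum over i=6..10:
  i=6: C(10,6)·!4 = 210·9 = 1890
  i=7: C(10,7)·!3 = 120·2 = 240
  i=8: C(10,8)·!2 = 45·1 = 45
  i=9: C(10,9)·!1 = 10·0 = 0
  i=10: C(10,10)·!0 = 1·1 = 1
Total = 2176.

2176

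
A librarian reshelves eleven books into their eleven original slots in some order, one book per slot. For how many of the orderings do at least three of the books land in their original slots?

3205379

# with exactly i fixed is C(11,i)·!(11-i); sum over i=3..11:
  i=3: C(11,3)·!8 = 165·14833 = 2447445
  i=4: C(11,4)·!7 = 330·1854 = 611820
  i=5: C(11,5)·!6 = 462·265 = 122430
  i=6: C(11,6)·!5 = 462·44 = 20328
  i=7: C(11,7)·!4 = 330·9 = 2970
  i=8: C(11,8)·!3 = 165·2 = 330
  i=9: C(11,9)·!2 = 55·1 = 55
  i=10: C(11,10)·!1 = 11·0 = 0
  i=11: C(11,11)·!0 = 1·1 = 1
Total = 3205379.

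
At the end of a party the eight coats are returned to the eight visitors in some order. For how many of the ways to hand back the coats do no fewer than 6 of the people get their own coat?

29

Sum C(8,i)·!(8-i) for i = 6..8:
  i=6: C(8,6)·!2 = 28·1 = 28
  i=7: C(8,7)·!1 = 8·0 = 0
  i=8: C(8,8)·!0 = 1·1 = 1
Total = 29.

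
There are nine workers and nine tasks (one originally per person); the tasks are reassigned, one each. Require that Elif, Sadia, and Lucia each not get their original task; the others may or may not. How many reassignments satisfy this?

256320

Let A_j be the event that the j-th constrained one is fixed. By inclusion-exclusion over the 3 events:
Σ_{j=0}^{3} (-1)^j C(3,j)(9-j)!
= C(3,0)·9! - C(3,1)·8! + C(3,2)·7! - C(3,3)·6!
= 362880 - 120960 + 15120 - 720
= 256320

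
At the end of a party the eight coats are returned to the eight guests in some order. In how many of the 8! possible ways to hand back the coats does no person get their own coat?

14833

Recurrence: !8 = 8·!7 + (-1)^8.
!8 = 8·1854 + 1 = 14833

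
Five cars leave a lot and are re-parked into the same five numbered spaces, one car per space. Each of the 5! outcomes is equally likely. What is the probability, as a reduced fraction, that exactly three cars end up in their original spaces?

1/12

Favorable outcomes: C(5,3)·!2 = 10·1 = 10.
Total outcomes: 5! = 120.
Probability = 10/120 = 1/12.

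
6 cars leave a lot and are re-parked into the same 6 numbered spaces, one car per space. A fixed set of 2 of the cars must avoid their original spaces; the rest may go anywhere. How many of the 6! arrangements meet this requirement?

Inclusion-exclusion on the 2 forbidden self-matches:
Σ_{j=0}^{2} (-1)^j C(2,j)(6-j)!
= C(2,0)·6! - C(2,1)·5! + C(2,2)·4!
= 720 - 240 + 24
= 504

504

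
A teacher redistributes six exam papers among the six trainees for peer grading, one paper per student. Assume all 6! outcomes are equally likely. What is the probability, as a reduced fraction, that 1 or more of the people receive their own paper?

91/144

Favorable outcomes: Σ_{i≥1} C(6,i)·!(6-i) = 6·44 + 15·9 + 20·2 + 15·1 + 6·0 + 1·1 = 455.
Total outcomes: 6! = 720.
Probability = 455/720 = 91/144.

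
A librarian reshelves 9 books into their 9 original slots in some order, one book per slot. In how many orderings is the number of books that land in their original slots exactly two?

Pick the 2 fixed positions: C(9,2) = 36 ways.
The other 7 form a derangement: !7 = 1854.
Total: 36 × 1854 = 66744.

66744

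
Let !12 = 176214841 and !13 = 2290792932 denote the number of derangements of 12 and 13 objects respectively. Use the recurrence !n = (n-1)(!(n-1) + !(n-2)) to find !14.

!14 = (14-1)·(!13 + !12) = 13·(2290792932 + 176214841) = 13·2467007773 = 32071101049.

32071101049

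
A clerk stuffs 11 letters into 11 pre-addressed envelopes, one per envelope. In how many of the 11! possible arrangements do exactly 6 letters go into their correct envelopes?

20328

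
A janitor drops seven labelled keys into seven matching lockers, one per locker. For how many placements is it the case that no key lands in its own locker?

1854

!7 is the nearest integer to 7!/e.
7! = 5040, and 5040/e ≈ 1854.11, so !7 = 1854.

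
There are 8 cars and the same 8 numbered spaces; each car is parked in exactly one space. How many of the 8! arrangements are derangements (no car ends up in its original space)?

Recurrence: !8 = 7·(!7 + !6).
!8 = 7·(1854 + 265) = 7·2119 = 14833

14833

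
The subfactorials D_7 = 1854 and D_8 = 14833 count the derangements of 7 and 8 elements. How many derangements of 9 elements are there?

133496

D_9 = (9-1)·(D_8 + D_7) = 8·(14833 + 1854) = 8·16687 = 133496.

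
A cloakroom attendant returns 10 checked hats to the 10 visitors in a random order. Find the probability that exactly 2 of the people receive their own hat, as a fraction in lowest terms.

2119/11520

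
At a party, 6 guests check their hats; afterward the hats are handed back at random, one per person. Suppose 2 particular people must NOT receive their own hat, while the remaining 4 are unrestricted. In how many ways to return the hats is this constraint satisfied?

Let A_j be the event that the j-th constrained one is fixed. By inclusion-exclusion over the 2 events:
Σ_{j=0}^{2} (-1)^j C(2,j)(6-j)!
= C(2,0)·6! - C(2,1)·5! + C(2,2)·4!
= 720 - 240 + 24
= 504

504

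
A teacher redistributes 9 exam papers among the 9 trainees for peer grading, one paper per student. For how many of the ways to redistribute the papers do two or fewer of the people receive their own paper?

# with exactly i fixed is C(9,i)·!(9-i); sum over i=0..2:
  i=0: C(9,0)·!9 = 1·133496 = 133496
  i=1: C(9,1)·!8 = 9·14833 = 133497
  i=2: C(9,2)·!7 = 36·1854 = 66744
Total = 333737.

333737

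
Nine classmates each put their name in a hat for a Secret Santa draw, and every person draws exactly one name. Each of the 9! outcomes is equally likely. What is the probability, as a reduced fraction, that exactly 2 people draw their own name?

103/560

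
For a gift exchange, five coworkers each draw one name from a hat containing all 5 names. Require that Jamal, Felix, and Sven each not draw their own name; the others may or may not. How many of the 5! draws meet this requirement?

64

Inclusion-exclusion on the 3 forbidden self-matches:
Σ_{j=0}^{3} (-1)^j C(3,j)(5-j)!
= C(3,0)·5! - C(3,1)·4! + C(3,2)·3! - C(3,3)·2!
= 120 - 72 + 18 - 2
= 64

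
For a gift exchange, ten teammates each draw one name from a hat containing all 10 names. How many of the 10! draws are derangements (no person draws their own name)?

Recurrence: !10 = 10·!9 + (-1)^10.
!10 = 10·133496 + 1 = 1334961

1334961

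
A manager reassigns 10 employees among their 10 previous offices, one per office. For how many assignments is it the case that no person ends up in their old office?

1334961

Use !n = n·!(n-1) + (-1)^n.
!10 = 10·133496 + 1 = 1334961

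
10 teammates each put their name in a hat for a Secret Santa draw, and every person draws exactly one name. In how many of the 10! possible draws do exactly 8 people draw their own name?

Choose which 8 of the 10 are fixed: C(10,8) = 45.
The remaining 2 must be deranged: !2 = 1.
Total: 45 × 1 = 45.

45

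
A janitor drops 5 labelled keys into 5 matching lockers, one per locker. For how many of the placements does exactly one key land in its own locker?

Pick the single fixed position: C(5,1) = 5 ways.
The other 4 form a derangement: !4 = 9.
Total: 5 × 9 = 45.

45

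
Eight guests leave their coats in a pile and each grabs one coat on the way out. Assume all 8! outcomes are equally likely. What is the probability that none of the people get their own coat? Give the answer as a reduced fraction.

2119/5760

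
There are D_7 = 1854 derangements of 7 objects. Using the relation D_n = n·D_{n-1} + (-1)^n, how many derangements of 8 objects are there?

14833

D_8 = 8·1854 + 1 = 14833.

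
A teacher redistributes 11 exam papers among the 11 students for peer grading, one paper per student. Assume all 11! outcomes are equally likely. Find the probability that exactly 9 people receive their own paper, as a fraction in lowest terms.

Favorable outcomes: C(11,9)·!2 = 55·1 = 55.
Total outcomes: 11! = 39916800.
Probability = 55/39916800 = 1/725760.

1/725760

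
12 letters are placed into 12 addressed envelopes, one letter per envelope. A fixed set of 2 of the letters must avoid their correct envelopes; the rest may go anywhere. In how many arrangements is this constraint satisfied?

402796800

Let A_j be the event that the j-th constrained one is fixed. By inclusion-exclusion over the 2 events:
Σ_{j=0}^{2} (-1)^j C(2,j)(12-j)!
= C(2,0)·12! - C(2,1)·11! + C(2,2)·10!
= 479001600 - 79833600 + 3628800
= 402796800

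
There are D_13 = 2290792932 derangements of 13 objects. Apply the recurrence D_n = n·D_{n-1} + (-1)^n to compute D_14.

32071101049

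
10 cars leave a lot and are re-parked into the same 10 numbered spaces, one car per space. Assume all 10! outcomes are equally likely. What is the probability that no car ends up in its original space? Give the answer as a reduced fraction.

Favorable outcomes: !10 = 1334961.
Total outcomes: 10! = 3628800.
Probability = 1334961/3628800 = 16481/44800.

16481/44800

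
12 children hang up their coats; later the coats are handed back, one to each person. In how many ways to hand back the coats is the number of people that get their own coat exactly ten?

66

Pick the 10 fixed positions: C(12,10) = 66 ways.
The other 2 form a derangement: !2 = 1.
Total: 66 × 1 = 66.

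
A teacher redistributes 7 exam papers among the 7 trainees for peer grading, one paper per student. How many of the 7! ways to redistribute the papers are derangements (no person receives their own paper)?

1854

Use !n = n·!(n-1) + (-1)^n.
!7 = 7·265 - 1 = 1854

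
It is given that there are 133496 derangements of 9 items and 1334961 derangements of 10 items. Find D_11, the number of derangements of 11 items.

D_11 = (11-1)·(D_10 + D_9) = 10·(1334961 + 133496) = 10·1468457 = 14684570.

14684570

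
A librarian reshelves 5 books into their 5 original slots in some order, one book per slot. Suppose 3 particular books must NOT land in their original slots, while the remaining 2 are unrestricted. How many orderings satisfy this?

Let A_j be the event that the j-th constrained one is fixed. By inclusion-exclusion over the 3 events:
Σ_{j=0}^{3} (-1)^j C(3,j)(5-j)!
= C(3,0)·5! - C(3,1)·4! + C(3,2)·3! - C(3,3)·2!
= 120 - 72 + 18 - 2
= 64

64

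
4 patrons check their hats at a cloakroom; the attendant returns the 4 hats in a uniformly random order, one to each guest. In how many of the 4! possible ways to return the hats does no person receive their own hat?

The number of derangements of 4 is !4 = Σ_{k=0}^{4} (-1)^k·4!/k!
= 4! - 4!/1! + 4!/2! - 4!/3! + 4!/4!
= 24 - 24 + 12 - 4 + 1
= 9

9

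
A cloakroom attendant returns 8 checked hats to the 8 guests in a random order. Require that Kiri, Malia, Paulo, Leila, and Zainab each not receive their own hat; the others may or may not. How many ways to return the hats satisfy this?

Let A_j be the event that the j-th constrained one is fixed. By inclusion-exclusion over the 5 events:
Σ_{j=0}^{5} (-1)^j C(5,j)(8-j)!
= C(5,0)·8! - C(5,1)·7! + C(5,2)·6! - C(5,3)·5! + C(5,4)·4! - C(5,5)·3!
= 40320 - 25200 + 7200 - 1200 + 120 - 6
= 21234

21234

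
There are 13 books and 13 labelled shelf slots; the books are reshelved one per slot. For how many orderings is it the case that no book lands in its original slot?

2290792932

The subfactorial !13 = [13!/e] (nearest integer).
13! = 6227020800, and 6227020800/e ≈ 2290792932.07, so !13 = 2290792932.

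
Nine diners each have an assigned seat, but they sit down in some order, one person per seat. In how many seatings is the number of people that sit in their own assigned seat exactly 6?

Choose which 6 of the 9 are fixed: C(9,6) = 84.
The remaining 3 must be deranged: !3 = 2.
Total: 84 × 2 = 168.

168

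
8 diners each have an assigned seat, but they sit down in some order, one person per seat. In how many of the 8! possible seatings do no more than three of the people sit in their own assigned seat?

39549

# with exactly i fixed is C(8,i)·!(8-i); sum over i=0..3:
  i=0: C(8,0)·!8 = 1·14833 = 14833
  i=1: C(8,1)·!7 = 8·1854 = 14832
  i=2: C(8,2)·!6 = 28·265 = 7420
  i=3: C(8,3)·!5 = 56·44 = 2464
Total = 39549.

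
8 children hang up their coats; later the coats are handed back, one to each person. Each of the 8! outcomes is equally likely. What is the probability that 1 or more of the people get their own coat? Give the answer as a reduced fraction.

3641/5760

Favorable outcomes: Σ_{i≥1} C(8,i)·!(8-i) = 8·1854 + 28·265 + 56·44 + 70·9 + 56·2 + 28·1 + 8·0 + 1·1 = 25487.
Total outcomes: 8! = 40320.
Probability = 25487/40320 = 3641/5760.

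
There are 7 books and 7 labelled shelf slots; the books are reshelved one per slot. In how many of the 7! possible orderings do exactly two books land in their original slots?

Pick the 2 fixed positions: C(7,2) = 21 ways.
The other 5 form a derangement: !5 = 44.
Total: 21 × 44 = 924.

924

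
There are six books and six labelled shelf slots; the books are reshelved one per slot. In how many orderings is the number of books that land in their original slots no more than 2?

664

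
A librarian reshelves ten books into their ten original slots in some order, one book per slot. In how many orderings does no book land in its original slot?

1334961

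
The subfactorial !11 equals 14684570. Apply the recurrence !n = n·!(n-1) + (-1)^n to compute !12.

!12 = 12·14684570 + 1 = 176214841.

176214841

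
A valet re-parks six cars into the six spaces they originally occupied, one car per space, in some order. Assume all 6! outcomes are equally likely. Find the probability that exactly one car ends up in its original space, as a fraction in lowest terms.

Favorable outcomes: C(6,1)·!5 = 6·44 = 264.
Total outcomes: 6! = 720.
Probability = 264/720 = 11/30.

11/30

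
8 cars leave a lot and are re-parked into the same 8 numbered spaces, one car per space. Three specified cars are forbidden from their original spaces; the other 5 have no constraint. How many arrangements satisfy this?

Let A_j be the event that the j-th constrained one is fixed. By inclusion-exclusion over the 3 events:
Σ_{j=0}^{3} (-1)^j C(3,j)(8-j)!
= C(3,0)·8! - C(3,1)·7! + C(3,2)·6! - C(3,3)·5!
= 40320 - 15120 + 2160 - 120
= 27240

27240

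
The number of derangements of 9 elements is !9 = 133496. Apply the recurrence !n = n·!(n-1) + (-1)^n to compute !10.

!10 = 10·133496 + 1 = 1334961.

1334961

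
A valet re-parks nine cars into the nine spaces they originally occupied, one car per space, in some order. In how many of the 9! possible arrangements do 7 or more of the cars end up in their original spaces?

37

# with exactly i fixed is C(9,i)·!(9-i); sum over i=7..9:
  i=7: C(9,7)·!2 = 36·1 = 36
  i=8: C(9,8)·!1 = 9·0 = 0
  i=9: C(9,9)·!0 = 1·1 = 1
Total = 37.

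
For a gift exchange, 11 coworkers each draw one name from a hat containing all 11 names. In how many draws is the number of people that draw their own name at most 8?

# with exactly i fixed is C(11,i)·!(11-i); sum over i=0..8:
  i=0: C(11,0)·!11 = 1·14684570 = 14684570
  i=1: C(11,1)·!10 = 11·1334961 = 14684571
  i=2: C(11,2)·!9 = 55·133496 = 7342280
  i=3: C(11,3)·!8 = 165·14833 = 2447445
  i=4: C(11,4)·!7 = 330·1854 = 611820
  i=5: C(11,5)·!6 = 462·265 = 122430
  i=6: C(11,6)·!5 = 462·44 = 20328
  i=7: C(11,7)·!4 = 330·9 = 2970
  i=8: C(11,8)·!3 = 165·2 = 330
Total = 39916744.

39916744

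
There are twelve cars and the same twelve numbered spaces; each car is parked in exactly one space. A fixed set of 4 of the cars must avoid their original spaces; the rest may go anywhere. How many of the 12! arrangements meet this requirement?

Inclusion-exclusion on the 4 forbidden self-matches:
Σ_{j=0}^{4} (-1)^j C(4,j)(12-j)!
= C(4,0)·12! - C(4,1)·11! + C(4,2)·10! - C(4,3)·9! + C(4,4)·8!
= 479001600 - 159667200 + 21772800 - 1451520 + 40320
= 339696000

339696000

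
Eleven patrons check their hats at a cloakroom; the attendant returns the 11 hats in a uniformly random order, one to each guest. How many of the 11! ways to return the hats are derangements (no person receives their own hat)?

14684570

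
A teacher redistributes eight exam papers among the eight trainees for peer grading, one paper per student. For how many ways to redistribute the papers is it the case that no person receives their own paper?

!8 is the nearest integer to 8!/e.
8! = 40320, and 40320/e ≈ 14832.90, so !8 = 14833.

14833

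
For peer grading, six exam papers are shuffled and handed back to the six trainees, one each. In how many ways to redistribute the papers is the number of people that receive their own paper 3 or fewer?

704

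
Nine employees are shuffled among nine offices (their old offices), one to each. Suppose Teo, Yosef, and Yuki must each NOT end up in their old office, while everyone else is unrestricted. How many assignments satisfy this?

Inclusion-exclusion on the 3 forbidden self-matches:
Σ_{j=0}^{3} (-1)^j C(3,j)(9-j)!
= C(3,0)·9! - C(3,1)·8! + C(3,2)·7! - C(3,3)·6!
= 362880 - 120960 + 15120 - 720
= 256320

256320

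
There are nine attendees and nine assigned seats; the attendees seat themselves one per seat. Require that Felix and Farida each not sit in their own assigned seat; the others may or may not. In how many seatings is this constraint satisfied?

287280

Inclusion-exclusion on the 2 forbidden self-matches:
Σ_{j=0}^{2} (-1)^j C(2,j)(9-j)!
= C(2,0)·9! - C(2,1)·8! + C(2,2)·7!
= 362880 - 80640 + 5040
= 287280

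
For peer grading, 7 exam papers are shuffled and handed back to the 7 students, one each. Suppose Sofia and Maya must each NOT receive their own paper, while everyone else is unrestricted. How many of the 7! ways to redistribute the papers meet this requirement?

Inclusion-exclusion on the 2 forbidden self-matches:
Σ_{j=0}^{2} (-1)^j C(2,j)(7-j)!
= C(2,0)·7! - C(2,1)·6! + C(2,2)·5!
= 5040 - 1440 + 120
= 3720

3720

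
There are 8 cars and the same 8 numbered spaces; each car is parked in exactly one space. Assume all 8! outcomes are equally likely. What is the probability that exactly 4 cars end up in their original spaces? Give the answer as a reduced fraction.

Favorable outcomes: C(8,4)·!4 = 70·9 = 630.
Total outcomes: 8! = 40320.
Probability = 630/40320 = 1/64.

1/64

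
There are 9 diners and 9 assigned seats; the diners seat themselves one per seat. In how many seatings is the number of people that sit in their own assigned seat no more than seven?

362879

# with exactly i fixed is C(9,i)·!(9-i); sum over i=0..7:
  i=0: C(9,0)·!9 = 1·133496 = 133496
  i=1: C(9,1)·!8 = 9·14833 = 133497
  i=2: C(9,2)·!7 = 36·1854 = 66744
  i=3: C(9,3)·!6 = 84·265 = 22260
  i=4: C(9,4)·!5 = 126·44 = 5544
  i=5: C(9,5)·!4 = 126·9 = 1134
  i=6: C(9,6)·!3 = 84·2 = 168
  i=7: C(9,7)·!2 = 36·1 = 36
Total = 362879.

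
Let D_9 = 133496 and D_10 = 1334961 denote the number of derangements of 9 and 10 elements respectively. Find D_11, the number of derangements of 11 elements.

D_11 = (11-1)·(D_10 + D_9) = 10·(1334961 + 133496) = 10·1468457 = 14684570.

14684570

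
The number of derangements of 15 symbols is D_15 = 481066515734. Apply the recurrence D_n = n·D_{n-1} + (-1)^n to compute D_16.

D_16 = 16·481066515734 + 1 = 7697064251745.

7697064251745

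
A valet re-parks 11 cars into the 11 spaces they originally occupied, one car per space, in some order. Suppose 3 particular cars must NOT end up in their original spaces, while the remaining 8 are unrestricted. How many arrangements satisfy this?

30078720

Let A_j be the event that the j-th constrained one is fixed. By inclusion-exclusion over the 3 events:
Σ_{j=0}^{3} (-1)^j C(3,j)(11-j)!
= C(3,0)·11! - C(3,1)·10! + C(3,2)·9! - C(3,3)·8!
= 39916800 - 10886400 + 1088640 - 40320
= 30078720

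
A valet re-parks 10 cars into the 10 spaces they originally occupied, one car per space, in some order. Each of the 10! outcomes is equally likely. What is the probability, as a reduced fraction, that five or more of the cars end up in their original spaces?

Favorable outcomes: Σ_{i≥5} C(10,i)·!(10-i) = 252·44 + 210·9 + 120·2 + 45·1 + 10·0 + 1·1 = 13264.
Total outcomes: 10! = 3628800.
Probability = 13264/3628800 = 829/226800.

829/226800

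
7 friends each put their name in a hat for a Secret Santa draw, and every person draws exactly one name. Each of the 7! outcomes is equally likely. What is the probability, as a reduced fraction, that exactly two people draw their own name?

11/60

Favorable outcomes: C(7,2)·!5 = 21·44 = 924.
Total outcomes: 7! = 5040.
Probability = 924/5040 = 11/60.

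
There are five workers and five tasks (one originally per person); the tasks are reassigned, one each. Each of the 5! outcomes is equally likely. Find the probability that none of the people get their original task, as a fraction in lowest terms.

11/30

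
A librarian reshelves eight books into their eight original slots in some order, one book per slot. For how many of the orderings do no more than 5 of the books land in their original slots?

Sum C(8,i)·!(8-i) for i = 0..5:
  i=0: C(8,0)·!8 = 1·14833 = 14833
  i=1: C(8,1)·!7 = 8·1854 = 14832
  i=2: C(8,2)·!6 = 28·265 = 7420
  i=3: C(8,3)·!5 = 56·44 = 2464
  i=4: C(8,4)·!4 = 70·9 = 630
  i=5: C(8,5)·!3 = 56·2 = 112
Total = 40291.

40291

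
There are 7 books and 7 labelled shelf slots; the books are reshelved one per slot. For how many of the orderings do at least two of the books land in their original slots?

1331

Sum C(7,i)·!(7-i) for i = 2..7:
  i=2: C(7,2)·!5 = 21·44 = 924
  i=3: C(7,3)·!4 = 35·9 = 315
  i=4: C(7,4)·!3 = 35·2 = 70
  i=5: C(7,5)·!2 = 21·1 = 21
  i=6: C(7,6)·!1 = 7·0 = 0
  i=7: C(7,7)·!0 = 1·1 = 1
Total = 1331.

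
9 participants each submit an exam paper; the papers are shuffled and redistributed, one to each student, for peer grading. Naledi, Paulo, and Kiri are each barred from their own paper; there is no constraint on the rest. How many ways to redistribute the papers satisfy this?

Let A_j be the event that the j-th constrained one is fixed. By inclusion-exclusion over the 3 events:
Σ_{j=0}^{3} (-1)^j C(3,j)(9-j)!
= C(3,0)·9! - C(3,1)·8! + C(3,2)·7! - C(3,3)·6!
= 362880 - 120960 + 15120 - 720
= 256320

256320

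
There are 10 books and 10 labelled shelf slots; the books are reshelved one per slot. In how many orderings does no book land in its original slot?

1334961

Recurrence: !10 = 10·!9 + (-1)^10.
!10 = 10·133496 + 1 = 1334961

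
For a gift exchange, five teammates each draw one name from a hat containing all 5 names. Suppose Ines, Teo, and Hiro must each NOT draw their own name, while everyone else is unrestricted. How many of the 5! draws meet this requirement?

64

Inclusion-exclusion on the 3 forbidden self-matches:
Σ_{j=0}^{3} (-1)^j C(3,j)(5-j)!
= C(3,0)·5! - C(3,1)·4! + C(3,2)·3! - C(3,3)·2!
= 120 - 72 + 18 - 2
= 64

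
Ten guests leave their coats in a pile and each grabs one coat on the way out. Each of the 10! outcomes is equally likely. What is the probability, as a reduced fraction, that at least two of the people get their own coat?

958879/3628800

Favorable outcomes: Σ_{i≥2} C(10,i)·!(10-i) = 45·14833 + 120·1854 + 210·265 + 252·44 + 210·9 + 120·2 + 45·1 + 10·0 + 1·1 = 958879.
Total outcomes: 10! = 3628800.
Probability = 958879/3628800 = 958879/3628800.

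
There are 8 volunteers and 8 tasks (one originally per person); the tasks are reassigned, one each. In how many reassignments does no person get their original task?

14833

Use !n = n·!(n-1) + (-1)^n.
!8 = 8·1854 + 1 = 14833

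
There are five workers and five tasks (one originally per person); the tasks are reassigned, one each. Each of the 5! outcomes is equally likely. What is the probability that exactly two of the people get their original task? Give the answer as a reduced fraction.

Favorable outcomes: C(5,2)·!3 = 10·2 = 20.
Total outcomes: 5! = 120.
Probability = 20/120 = 1/6.

1/6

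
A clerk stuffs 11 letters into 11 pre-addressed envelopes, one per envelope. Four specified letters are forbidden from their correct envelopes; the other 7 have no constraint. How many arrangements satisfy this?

Inclusion-exclusion on the 4 forbidden self-matches:
Σ_{j=0}^{4} (-1)^j C(4,j)(11-j)!
= C(4,0)·11! - C(4,1)·10! + C(4,2)·9! - C(4,3)·8! + C(4,4)·7!
= 39916800 - 14515200 + 2177280 - 161280 + 5040
= 27422640

27422640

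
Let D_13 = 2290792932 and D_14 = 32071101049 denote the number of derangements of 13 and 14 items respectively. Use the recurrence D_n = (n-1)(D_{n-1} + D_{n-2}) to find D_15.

D_15 = (15-1)·(D_14 + D_13) = 14·(32071101049 + 2290792932) = 14·34361893981 = 481066515734.

481066515734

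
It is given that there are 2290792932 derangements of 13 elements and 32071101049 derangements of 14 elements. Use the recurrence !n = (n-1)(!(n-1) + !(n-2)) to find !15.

481066515734

!15 = (15-1)·(!14 + !13) = 14·(32071101049 + 2290792932) = 14·34361893981 = 481066515734.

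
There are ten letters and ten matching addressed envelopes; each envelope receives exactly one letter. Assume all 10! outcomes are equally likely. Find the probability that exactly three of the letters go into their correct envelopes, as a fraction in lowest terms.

103/1680

Favorable outcomes: C(10,3)·!7 = 120·1854 = 222480.
Total outcomes: 10! = 3628800.
Probability = 222480/3628800 = 103/1680.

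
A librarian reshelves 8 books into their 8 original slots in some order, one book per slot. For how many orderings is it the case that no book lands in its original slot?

By inclusion-exclusion, !8 = Σ (-1)^k · 8!/k! for k=0..8
= 8! - 8!/1! + 8!/2! - 8!/3! + 8!/4! - 8!/5! + 8!/6! - 8!/7! + 8!/8!
= 40320 - 40320 + 20160 - 6720 + 1680 - 336 + 56 - 8 + 1
= 14833

14833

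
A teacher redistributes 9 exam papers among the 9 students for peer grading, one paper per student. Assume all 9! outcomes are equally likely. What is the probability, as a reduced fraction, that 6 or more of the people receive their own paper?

41/72576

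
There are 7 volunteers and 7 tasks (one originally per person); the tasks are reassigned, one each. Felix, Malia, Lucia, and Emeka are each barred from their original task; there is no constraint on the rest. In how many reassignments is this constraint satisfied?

Inclusion-exclusion on the 4 forbidden self-matches:
Σ_{j=0}^{4} (-1)^j C(4,j)(7-j)!
= C(4,0)·7! - C(4,1)·6! + C(4,2)·5! - C(4,3)·4! + C(4,4)·3!
= 5040 - 2880 + 720 - 96 + 6
= 2790

2790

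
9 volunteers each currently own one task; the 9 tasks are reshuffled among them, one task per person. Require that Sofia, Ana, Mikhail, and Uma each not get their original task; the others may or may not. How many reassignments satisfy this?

Inclusion-exclusion on the 4 forbidden self-matches:
Σ_{j=0}^{4} (-1)^j C(4,j)(9-j)!
= C(4,0)·9! - C(4,1)·8! + C(4,2)·7! - C(4,3)·6! + C(4,4)·5!
= 362880 - 161280 + 30240 - 2880 + 120
= 229080

229080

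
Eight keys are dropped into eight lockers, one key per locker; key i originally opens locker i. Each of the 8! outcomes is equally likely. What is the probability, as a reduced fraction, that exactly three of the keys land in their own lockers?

11/180

Favorable outcomes: C(8,3)·!5 = 56·44 = 2464.
Total outcomes: 8! = 40320.
Probability = 2464/40320 = 11/180.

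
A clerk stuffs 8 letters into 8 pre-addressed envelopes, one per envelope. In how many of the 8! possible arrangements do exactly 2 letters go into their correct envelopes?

Choose which 2 of the 8 are fixed: C(8,2) = 28.
The other 6 form a derangement: !6 = 265.
Total: 28 × 265 = 7420.

7420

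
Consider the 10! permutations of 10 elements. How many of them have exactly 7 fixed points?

Pick the 7 fixed positions: C(10,7) = 120 ways.
The remaining 3 must be deranged: !3 = 2.
Total: 120 × 2 = 240.

240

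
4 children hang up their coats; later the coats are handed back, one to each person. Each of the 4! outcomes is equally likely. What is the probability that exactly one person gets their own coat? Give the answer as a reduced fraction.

1/3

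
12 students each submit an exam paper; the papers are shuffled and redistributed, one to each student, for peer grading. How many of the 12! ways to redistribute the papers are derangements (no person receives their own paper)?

176214841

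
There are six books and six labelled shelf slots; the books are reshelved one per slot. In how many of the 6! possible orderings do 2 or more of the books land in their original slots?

191

# with exactly i fixed is C(6,i)·!(6-i); sum over i=2..6:
  i=2: C(6,2)·!4 = 15·9 = 135
  i=3: C(6,3)·!3 = 20·2 = 40
  i=4: C(6,4)·!2 = 15·1 = 15
  i=5: C(6,5)·!1 = 6·0 = 0
  i=6: C(6,6)·!0 = 1·1 = 1
Total = 191.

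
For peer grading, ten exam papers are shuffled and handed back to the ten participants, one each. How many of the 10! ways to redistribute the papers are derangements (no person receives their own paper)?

1334961

!10 = 10! · Σ_{k=0}^{10} (-1)^k/k!
= 10! - 10!/1! + 10!/2! - 10!/3! + 10!/4! - 10!/5! + 10!/6! - 10!/7! + 10!/8! - 10!/9! + 10!/10!
= 3628800 - 3628800 + 1814400 - 604800 + 151200 - 30240 + 5040 - 720 + 90 - 10 + 1
= 1334961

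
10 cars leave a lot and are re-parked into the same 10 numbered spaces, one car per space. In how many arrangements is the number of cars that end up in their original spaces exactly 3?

222480

Choose which 3 of the 10 are fixed: C(10,3) = 120.
The other 7 form a derangement: !7 = 1854.
Total: 120 × 1854 = 222480.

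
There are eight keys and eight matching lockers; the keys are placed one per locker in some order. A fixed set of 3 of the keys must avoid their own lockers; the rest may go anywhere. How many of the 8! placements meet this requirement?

27240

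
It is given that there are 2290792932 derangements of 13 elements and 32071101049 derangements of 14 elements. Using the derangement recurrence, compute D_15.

481066515734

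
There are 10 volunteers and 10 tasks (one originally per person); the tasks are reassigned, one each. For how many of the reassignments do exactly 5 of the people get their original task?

Pick the 5 fixed positions: C(10,5) = 252 ways.
The remaining 5 must be deranged: !5 = 44.
Total: 252 × 44 = 11088.

11088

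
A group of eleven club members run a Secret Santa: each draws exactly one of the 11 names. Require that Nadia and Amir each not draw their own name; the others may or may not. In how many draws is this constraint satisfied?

Let A_j be the event that the j-th constrained one is fixed. By inclusion-exclusion over the 2 events:
Σ_{j=0}^{2} (-1)^j C(2,j)(11-j)!
= C(2,0)·11! - C(2,1)·10! + C(2,2)·9!
= 39916800 - 7257600 + 362880
= 33022080

33022080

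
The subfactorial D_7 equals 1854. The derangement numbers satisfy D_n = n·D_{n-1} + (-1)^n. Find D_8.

14833

D_8 = 8·1854 + 1 = 14833.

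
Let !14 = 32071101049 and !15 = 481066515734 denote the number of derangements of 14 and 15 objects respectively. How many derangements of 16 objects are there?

!16 = (16-1)·(!15 + !14) = 15·(481066515734 + 32071101049) = 15·513137616783 = 7697064251745.

7697064251745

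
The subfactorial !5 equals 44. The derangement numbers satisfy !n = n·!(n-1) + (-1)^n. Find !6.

!6 = 6·44 + 1 = 265.

265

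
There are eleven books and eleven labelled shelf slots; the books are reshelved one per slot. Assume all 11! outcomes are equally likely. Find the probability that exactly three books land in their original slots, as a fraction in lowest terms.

Favorable outcomes: C(11,3)·!8 = 165·14833 = 2447445.
Total outcomes: 11! = 39916800.
Probability = 2447445/39916800 = 2119/34560.

2119/34560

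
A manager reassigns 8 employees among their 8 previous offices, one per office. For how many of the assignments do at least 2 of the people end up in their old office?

Sum C(8,i)·!(8-i) for i = 2..8:
  i=2: C(8,2)·!6 = 28·265 = 7420
  i=3: C(8,3)·!5 = 56·44 = 2464
  i=4: C(8,4)·!4 = 70·9 = 630
  i=5: C(8,5)·!3 = 56·2 = 112
  i=6: C(8,6)·!2 = 28·1 = 28
  i=7: C(8,7)·!1 = 8·0 = 0
  i=8: C(8,8)·!0 = 1·1 = 1
Total = 10655.

10655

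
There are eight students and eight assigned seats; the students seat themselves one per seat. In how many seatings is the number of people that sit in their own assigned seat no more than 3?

39549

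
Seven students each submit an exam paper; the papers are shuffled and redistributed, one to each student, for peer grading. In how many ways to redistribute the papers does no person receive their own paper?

1854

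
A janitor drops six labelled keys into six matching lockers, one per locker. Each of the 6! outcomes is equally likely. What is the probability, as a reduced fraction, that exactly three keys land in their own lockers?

Favorable outcomes: C(6,3)·!3 = 20·2 = 40.
Total outcomes: 6! = 720.
Probability = 40/720 = 1/18.

1/18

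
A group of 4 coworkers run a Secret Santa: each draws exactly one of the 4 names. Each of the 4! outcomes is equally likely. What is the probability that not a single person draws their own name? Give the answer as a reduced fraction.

3/8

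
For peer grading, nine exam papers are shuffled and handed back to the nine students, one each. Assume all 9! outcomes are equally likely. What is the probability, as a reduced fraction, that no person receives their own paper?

16687/45360

Favorable outcomes: !9 = 133496.
Total outcomes: 9! = 362880.
Probability = 133496/362880 = 16687/45360.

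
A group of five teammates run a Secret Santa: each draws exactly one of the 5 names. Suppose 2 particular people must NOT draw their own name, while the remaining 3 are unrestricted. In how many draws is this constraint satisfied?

78

Inclusion-exclusion on the 2 forbidden self-matches:
Σ_{j=0}^{2} (-1)^j C(2,j)(5-j)!
= C(2,0)·5! - C(2,1)·4! + C(2,2)·3!
= 120 - 48 + 6
= 78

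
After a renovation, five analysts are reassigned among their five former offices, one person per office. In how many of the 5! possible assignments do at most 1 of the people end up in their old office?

89

# with exactly i fixed is C(5,i)·!(5-i); sum over i=0..1:
  i=0: C(5,0)·!5 = 1·44 = 44
  i=1: C(5,1)·!4 = 5·9 = 45
Total = 89.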